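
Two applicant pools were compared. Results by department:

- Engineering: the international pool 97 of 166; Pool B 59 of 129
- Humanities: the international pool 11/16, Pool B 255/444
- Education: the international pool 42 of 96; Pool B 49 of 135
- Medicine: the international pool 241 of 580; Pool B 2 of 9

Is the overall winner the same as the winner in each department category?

No

Engineering: the international pool 97/166 = 58.4%, Pool B 59/129 = 45.7% → the international pool
Humanities: the international pool 11/16 = 68.8%, Pool B 255/444 = 57.4% → the international pool
Education: the international pool 42/96 = 43.8%, Pool B 49/135 = 36.3% → the international pool
Medicine: the international pool 241/580 = 41.6%, Pool B 2/9 = 22.2% → the international pool
Overall: the international pool 391/858 = 45.6%, Pool B 365/717 = 50.9% → Pool B
The international pool wins each department group but Pool B wins overall — the comparison reverses. The international pool's applicants skew toward Medicine, which has a lower base rate.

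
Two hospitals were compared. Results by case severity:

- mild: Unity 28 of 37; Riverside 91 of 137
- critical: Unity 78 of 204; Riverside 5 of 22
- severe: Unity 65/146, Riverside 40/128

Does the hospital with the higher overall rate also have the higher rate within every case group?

No

Mild: Unity 28/37 = 75.7%, Riverside 91/137 = 66.4% → Unity
Critical: Unity 78/204 = 38.2%, Riverside 5/22 = 22.7% → Unity
Severe: Unity 65/146 = 44.5%, Riverside 40/128 = 31.2% → Unity
Overall: Unity 171/387 = 44.2%, Riverside 136/287 = 47.4% → Riverside
Unity wins each case group but Riverside wins overall — the comparison reverses. Unity's patients skew toward critical, which has a lower base rate.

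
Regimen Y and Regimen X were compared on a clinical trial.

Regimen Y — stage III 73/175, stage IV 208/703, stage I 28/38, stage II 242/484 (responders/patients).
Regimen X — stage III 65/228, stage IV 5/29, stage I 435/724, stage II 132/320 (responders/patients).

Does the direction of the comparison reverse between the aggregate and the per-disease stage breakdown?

Stage III: Regimen Y 73/175 = 41.7%, Regimen X 65/228 = 28.5% → Regimen Y
Stage IV: Regimen Y 208/703 = 29.6%, Regimen X 5/29 = 17.2% → Regimen Y
Stage I: Regimen Y 28/38 = 73.7%, Regimen X 435/724 = 60.1% → Regimen Y
Stage II: Regimen Y 242/484 = 50.0%, Regimen X 132/320 = 41.2% → Regimen Y
Overall: Regimen Y 551/1400 = 39.4%, Regimen X 637/1301 = 49.0% → Regimen X
Regimen Y wins each disease group but Regimen X wins overall — the comparison reverses. Regimen Y's patients skew toward stage IV, which has a lower base rate.

Yes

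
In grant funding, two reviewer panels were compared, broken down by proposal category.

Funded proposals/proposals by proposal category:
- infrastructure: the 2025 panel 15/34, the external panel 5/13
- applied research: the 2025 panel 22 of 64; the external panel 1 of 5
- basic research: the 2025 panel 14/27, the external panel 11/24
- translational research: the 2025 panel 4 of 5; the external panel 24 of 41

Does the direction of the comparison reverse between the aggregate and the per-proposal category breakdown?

Infrastructure: the 2025 panel 15/34 = 44.1%, the external panel 5/13 = 38.5% → the 2025 panel
Applied research: the 2025 panel 22/64 = 34.4%, the external panel 1/5 = 20.0% → the 2025 panel
Basic research: the 2025 panel 14/27 = 51.9%, the external panel 11/24 = 45.8% → the 2025 panel
Translational research: the 2025 panel 4/5 = 80.0%, the external panel 24/41 = 58.5% → the 2025 panel
Overall: the 2025 panel 55/130 = 42.3%, the external panel 41/83 = 49.4% → the external panel
The 2025 panel wins each proposal group but the external panel wins overall — the comparison reverses. The 2025 panel's proposals skew toward applied research, which has a lower base rate.

Yes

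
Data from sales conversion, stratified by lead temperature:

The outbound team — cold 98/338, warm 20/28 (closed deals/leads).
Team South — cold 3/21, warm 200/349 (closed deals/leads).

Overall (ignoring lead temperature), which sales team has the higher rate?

Team South

Cold: the outbound team 98/338 = 29.0%, Team South 3/21 = 14.3% → the outbound team
Warm: the outbound team 20/28 = 71.4%, Team South 200/349 = 57.3% → the outbound team
Overall: the outbound team 118/366 = 32.2%, Team South 203/370 = 54.9% → Team South
(The outbound team wins every lead group but Team South wins overall — the outbound team's leads skew toward the low-rate cold group.)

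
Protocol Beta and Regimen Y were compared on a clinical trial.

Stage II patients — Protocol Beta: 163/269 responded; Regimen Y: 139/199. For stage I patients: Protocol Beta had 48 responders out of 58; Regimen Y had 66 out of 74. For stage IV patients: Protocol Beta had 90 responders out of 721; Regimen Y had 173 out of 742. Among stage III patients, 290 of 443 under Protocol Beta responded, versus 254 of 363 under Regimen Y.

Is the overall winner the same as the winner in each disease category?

Stage II: Protocol Beta 163/269 = 60.6%, Regimen Y 139/199 = 69.8% → Regimen Y
Stage I: Protocol Beta 48/58 = 82.8%, Regimen Y 66/74 = 89.2% → Regimen Y
Stage IV: Protocol Beta 90/721 = 12.5%, Regimen Y 173/742 = 23.3% → Regimen Y
Stage III: Protocol Beta 290/443 = 65.5%, Regimen Y 254/363 = 70.0% → Regimen Y
Overall: Protocol Beta 591/1491 = 39.6%, Regimen Y 632/1378 = 45.9% → Regimen Y
Regimen Y wins overall and in every disease group — no reversal.

Yes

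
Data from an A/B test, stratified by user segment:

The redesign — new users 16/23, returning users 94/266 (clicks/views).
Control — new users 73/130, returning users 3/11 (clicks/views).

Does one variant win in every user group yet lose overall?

New users: the redesign 16/23 = 69.6%, Control 73/130 = 56.2% → the redesign
Returning users: the redesign 94/266 = 35.3%, Control 3/11 = 27.3% → the redesign
Overall: the redesign 110/289 = 38.1%, Control 76/141 = 53.9% → Control
The redesign wins each user group but Control wins overall — the comparison reverses. The redesign's views skew toward returning users, which has a lower base rate.

Yes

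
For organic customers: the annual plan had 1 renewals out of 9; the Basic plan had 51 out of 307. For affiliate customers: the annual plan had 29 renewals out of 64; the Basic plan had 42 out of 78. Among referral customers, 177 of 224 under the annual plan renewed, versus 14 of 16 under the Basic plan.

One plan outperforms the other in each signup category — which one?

the Basic plan

Organic: the annual plan 1/9 = 11.1%, the Basic plan 51/307 = 16.6% → the Basic plan
Affiliate: the annual plan 29/64 = 45.3%, the Basic plan 42/78 = 53.8% → the Basic plan
Referral: the annual plan 177/224 = 79.0%, the Basic plan 14/16 = 87.5% → the Basic plan
The Basic plan has the higher rate in all 3 groups.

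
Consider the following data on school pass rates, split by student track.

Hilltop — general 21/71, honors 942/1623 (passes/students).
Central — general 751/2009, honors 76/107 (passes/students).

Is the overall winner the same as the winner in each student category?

No

General: Hilltop 21/71 = 29.6%, Central 751/2009 = 37.4% → Central
Honors: Hilltop 942/1623 = 58.0%, Central 76/107 = 71.0% → Central
Overall: Hilltop 963/1694 = 56.8%, Central 827/2116 = 39.1% → Hilltop
Central wins each student group but Hilltop wins overall — the comparison reverses. Central's students skew toward general, which has a lower base rate.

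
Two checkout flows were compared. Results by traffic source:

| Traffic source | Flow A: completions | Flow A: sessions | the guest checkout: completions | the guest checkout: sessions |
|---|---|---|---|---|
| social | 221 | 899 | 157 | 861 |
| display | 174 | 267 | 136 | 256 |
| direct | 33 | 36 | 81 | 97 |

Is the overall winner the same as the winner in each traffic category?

Yes

Social: Flow A 221/899 = 24.6%, the guest checkout 157/861 = 18.2% → Flow A
Display: Flow A 174/267 = 65.2%, the guest checkout 136/256 = 53.1% → Flow A
Direct: Flow A 33/36 = 91.7%, the guest checkout 81/97 = 83.5% → Flow A
Overall: Flow A 428/1202 = 35.6%, the guest checkout 374/1214 = 30.8% → Flow A
Flow A wins overall and in every traffic group — no reversal.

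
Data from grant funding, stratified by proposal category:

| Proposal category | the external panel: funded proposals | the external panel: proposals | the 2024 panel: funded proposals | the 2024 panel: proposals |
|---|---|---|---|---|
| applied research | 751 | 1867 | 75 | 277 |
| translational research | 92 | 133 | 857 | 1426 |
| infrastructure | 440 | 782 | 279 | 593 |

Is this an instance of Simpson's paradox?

Yes

Applied research: the external panel 751/1867 = 40.2%, the 2024 panel 75/277 = 27.1% → the external panel
Translational research: the external panel 92/133 = 69.2%, the 2024 panel 857/1426 = 60.1% → the external panel
Infrastructure: the external panel 440/782 = 56.3%, the 2024 panel 279/593 = 47.0% → the external panel
Overall: the external panel 1283/2782 = 46.1%, the 2024 panel 1211/2296 = 52.7% → the 2024 panel
The external panel wins each proposal group but the 2024 panel wins overall — the comparison reverses. The external panel's proposals skew toward applied research, which has a lower base rate.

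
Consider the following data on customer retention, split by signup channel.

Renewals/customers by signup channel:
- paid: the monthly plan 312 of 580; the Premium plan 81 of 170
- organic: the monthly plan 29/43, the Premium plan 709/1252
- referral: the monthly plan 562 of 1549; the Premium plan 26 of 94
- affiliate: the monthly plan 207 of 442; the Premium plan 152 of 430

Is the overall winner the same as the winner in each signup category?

Paid: the monthly plan 312/580 = 53.8%, the Premium plan 81/170 = 47.6% → the monthly plan
Organic: the monthly plan 29/43 = 67.4%, the Premium plan 709/1252 = 56.6% → the monthly plan
Referral: the monthly plan 562/1549 = 36.3%, the Premium plan 26/94 = 27.7% → the monthly plan
Affiliate: the monthly plan 207/442 = 46.8%, the Premium plan 152/430 = 35.3% → the monthly plan
Overall: the monthly plan 1110/2614 = 42.5%, the Premium plan 968/1946 = 49.7% → the Premium plan
The monthly plan wins each signup group but the Premium plan wins overall — the comparison reverses. The monthly plan's customers skew toward referral, which has a lower base rate.

No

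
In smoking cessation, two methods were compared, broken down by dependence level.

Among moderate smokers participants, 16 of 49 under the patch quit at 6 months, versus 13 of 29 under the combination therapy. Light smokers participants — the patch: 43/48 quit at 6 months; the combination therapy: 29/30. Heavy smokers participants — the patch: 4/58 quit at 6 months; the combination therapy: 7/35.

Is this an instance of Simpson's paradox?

No

Moderate smokers: the patch 16/49 = 32.7%, the combination therapy 13/29 = 44.8% → the combination therapy
Light smokers: the patch 43/48 = 89.6%, the combination therapy 29/30 = 96.7% → the combination therapy
Heavy smokers: the patch 4/58 = 6.9%, the combination therapy 7/35 = 20.0% → the combination therapy
Overall: the patch 63/155 = 40.6%, the combination therapy 49/94 = 52.1% → the combination therapy
The combination therapy wins overall and in every dependence group — no reversal.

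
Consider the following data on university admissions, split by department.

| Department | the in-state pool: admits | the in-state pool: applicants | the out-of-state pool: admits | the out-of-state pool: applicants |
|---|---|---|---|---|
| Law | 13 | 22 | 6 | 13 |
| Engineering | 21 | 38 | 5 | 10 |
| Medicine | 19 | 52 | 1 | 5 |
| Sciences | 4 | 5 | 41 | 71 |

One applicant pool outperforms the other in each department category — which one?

Law: the in-state pool 13/22 = 59.1%, the out-of-state pool 6/13 = 46.2% → the in-state pool
Engineering: the in-state pool 21/38 = 55.3%, the out-of-state pool 5/10 = 50.0% → the in-state pool
Medicine: the in-state pool 19/52 = 36.5%, the out-of-state pool 1/5 = 20.0% → the in-state pool
Sciences: the in-state pool 4/5 = 80.0%, the out-of-state pool 41/71 = 57.7% → the in-state pool
The in-state pool has the higher rate in all 4 groups.

the in-state pool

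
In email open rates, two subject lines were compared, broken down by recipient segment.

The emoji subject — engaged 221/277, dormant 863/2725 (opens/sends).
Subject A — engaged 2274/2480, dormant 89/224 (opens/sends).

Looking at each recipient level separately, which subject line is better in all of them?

Subject A

Engaged: the emoji subject 221/277 = 79.8%, Subject A 2274/2480 = 91.7% → Subject A
Dormant: the emoji subject 863/2725 = 31.7%, Subject A 89/224 = 39.7% → Subject A
Subject A has the higher rate in both groups.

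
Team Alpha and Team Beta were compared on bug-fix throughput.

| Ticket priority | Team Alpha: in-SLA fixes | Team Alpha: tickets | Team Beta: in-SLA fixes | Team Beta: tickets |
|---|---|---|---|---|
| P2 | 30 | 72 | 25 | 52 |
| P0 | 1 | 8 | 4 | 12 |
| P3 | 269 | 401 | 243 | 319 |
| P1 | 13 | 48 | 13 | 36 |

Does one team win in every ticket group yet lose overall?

No

P2: Team Alpha 30/72 = 41.7%, Team Beta 25/52 = 48.1% → Team Beta
P0: Team Alpha 1/8 = 12.5%, Team Beta 4/12 = 33.3% → Team Beta
P3: Team Alpha 269/401 = 67.1%, Team Beta 243/319 = 76.2% → Team Beta
P1: Team Alpha 13/48 = 27.1%, Team Beta 13/36 = 36.1% → Team Beta
Overall: Team Alpha 313/529 = 59.2%, Team Beta 285/419 = 68.0% → Team Beta
Team Beta wins overall and in every ticket group — no reversal.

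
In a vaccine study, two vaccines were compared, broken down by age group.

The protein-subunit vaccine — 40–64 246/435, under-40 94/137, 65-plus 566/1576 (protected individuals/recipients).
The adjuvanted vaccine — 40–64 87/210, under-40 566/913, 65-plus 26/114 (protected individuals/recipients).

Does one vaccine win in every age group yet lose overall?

Yes

40–64: the protein-subunit vaccine 246/435 = 56.6%, the adjuvanted vaccine 87/210 = 41.4% → the protein-subunit vaccine
Under-40: the protein-subunit vaccine 94/137 = 68.6%, the adjuvanted vaccine 566/913 = 62.0% → the protein-subunit vaccine
65-plus: the protein-subunit vaccine 566/1576 = 35.9%, the adjuvanted vaccine 26/114 = 22.8% → the protein-subunit vaccine
Overall: the protein-subunit vaccine 906/2148 = 42.2%, the adjuvanted vaccine 679/1237 = 54.9% → the adjuvanted vaccine
The protein-subunit vaccine wins each age group but the adjuvanted vaccine wins overall — the comparison reverses. The protein-subunit vaccine's recipients skew toward 65-plus, which has a lower base rate.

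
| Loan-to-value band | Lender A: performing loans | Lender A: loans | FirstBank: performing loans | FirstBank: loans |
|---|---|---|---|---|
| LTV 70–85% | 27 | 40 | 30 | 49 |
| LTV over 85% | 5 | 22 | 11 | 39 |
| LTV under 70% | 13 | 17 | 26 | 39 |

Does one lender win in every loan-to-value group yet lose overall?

LTV 70–85%: Lender A 27/40 = 67.5%, FirstBank 30/49 = 61.2% → Lender A
LTV over 85%: Lender A 5/22 = 22.7%, FirstBank 11/39 = 28.2% → FirstBank
LTV under 70%: Lender A 13/17 = 76.5%, FirstBank 26/39 = 66.7% → Lender A
Overall: Lender A 45/79 = 57.0%, FirstBank 67/127 = 52.8% → Lender A
Neither sweeps: Lender A wins 2 of 3 groups, FirstBank wins 1. Lender A wins overall but not every group — no Simpson reversal.

No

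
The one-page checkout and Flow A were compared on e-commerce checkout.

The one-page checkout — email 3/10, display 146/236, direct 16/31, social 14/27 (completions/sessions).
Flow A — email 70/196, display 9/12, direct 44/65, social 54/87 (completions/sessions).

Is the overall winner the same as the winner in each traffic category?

Email: the one-page checkout 3/10 = 30.0%, Flow A 70/196 = 35.7% → Flow A
Display: the one-page checkout 146/236 = 61.9%, Flow A 9/12 = 75.0% → Flow A
Direct: the one-page checkout 16/31 = 51.6%, Flow A 44/65 = 67.7% → Flow A
Social: the one-page checkout 14/27 = 51.9%, Flow A 54/87 = 62.1% → Flow A
Overall: the one-page checkout 179/304 = 58.9%, Flow A 177/360 = 49.2% → the one-page checkout
Flow A wins each traffic group but the one-page checkout wins overall — the comparison reverses. Flow A's sessions skew toward email, which has a lower base rate.

No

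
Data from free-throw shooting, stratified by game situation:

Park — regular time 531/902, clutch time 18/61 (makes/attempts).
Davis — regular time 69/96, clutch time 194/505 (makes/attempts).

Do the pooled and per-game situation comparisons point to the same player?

Regular time: Park 531/902 = 58.9%, Davis 69/96 = 71.9% → Davis
Clutch time: Park 18/61 = 29.5%, Davis 194/505 = 38.4% → Davis
Overall: Park 549/963 = 57.0%, Davis 263/601 = 43.8% → Park
Davis wins each game group but Park wins overall — the comparison reverses. Davis's attempts skew toward clutch time, which has a lower base rate.

No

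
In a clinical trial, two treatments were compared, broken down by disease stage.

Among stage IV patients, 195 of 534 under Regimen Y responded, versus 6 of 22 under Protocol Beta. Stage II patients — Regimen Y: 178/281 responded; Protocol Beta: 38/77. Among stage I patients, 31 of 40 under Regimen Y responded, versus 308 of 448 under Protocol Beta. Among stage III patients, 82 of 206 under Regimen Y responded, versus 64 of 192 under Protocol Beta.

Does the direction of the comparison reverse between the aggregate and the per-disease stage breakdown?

Stage IV: Regimen Y 195/534 = 36.5%, Protocol Beta 6/22 = 27.3% → Regimen Y
Stage II: Regimen Y 178/281 = 63.3%, Protocol Beta 38/77 = 49.4% → Regimen Y
Stage I: Regimen Y 31/40 = 77.5%, Protocol Beta 308/448 = 68.8% → Regimen Y
Stage III: Regimen Y 82/206 = 39.8%, Protocol Beta 64/192 = 33.3% → Regimen Y
Overall: Regimen Y 486/1061 = 45.8%, Protocol Beta 416/739 = 56.3% → Protocol Beta
Regimen Y wins each disease group but Protocol Beta wins overall — the comparison reverses. Regimen Y's patients skew toward stage IV, which has a lower base rate.

Yes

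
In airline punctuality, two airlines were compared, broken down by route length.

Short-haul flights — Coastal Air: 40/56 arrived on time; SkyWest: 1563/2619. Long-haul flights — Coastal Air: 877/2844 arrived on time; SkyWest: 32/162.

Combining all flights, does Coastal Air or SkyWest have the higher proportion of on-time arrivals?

Short-haul: Coastal Air 40/56 = 71.4%, SkyWest 1563/2619 = 59.7% → Coastal Air
Long-haul: Coastal Air 877/2844 = 30.8%, SkyWest 32/162 = 19.8% → Coastal Air
Overall: Coastal Air 917/2900 = 31.6%, SkyWest 1595/2781 = 57.4% → SkyWest
(Coastal Air wins every route group but SkyWest wins overall — Coastal Air's flights skew toward the low-rate long-haul group.)

SkyWest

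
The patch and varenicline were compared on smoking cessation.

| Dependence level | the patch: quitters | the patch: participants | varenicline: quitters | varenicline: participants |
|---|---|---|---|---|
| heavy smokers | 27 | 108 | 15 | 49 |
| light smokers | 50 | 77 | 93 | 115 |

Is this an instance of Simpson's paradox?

Heavy smokers: the patch 27/108 = 25.0%, varenicline 15/49 = 30.6% → varenicline
Light smokers: the patch 50/77 = 64.9%, varenicline 93/115 = 80.9% → varenicline
Overall: the patch 77/185 = 41.6%, varenicline 108/164 = 65.9% → varenicline
Varenicline wins overall and in every dependence group — no reversal.

No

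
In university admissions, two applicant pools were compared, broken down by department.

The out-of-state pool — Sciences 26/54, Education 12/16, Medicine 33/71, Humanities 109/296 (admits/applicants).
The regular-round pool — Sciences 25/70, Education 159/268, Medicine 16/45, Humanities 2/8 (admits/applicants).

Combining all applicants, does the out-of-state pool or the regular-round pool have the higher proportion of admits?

Sciences: the out-of-state pool 26/54 = 48.1%, the regular-round pool 25/70 = 35.7% → the out-of-state pool
Education: the out-of-state pool 12/16 = 75.0%, the regular-round pool 159/268 = 59.3% → the out-of-state pool
Medicine: the out-of-state pool 33/71 = 46.5%, the regular-round pool 16/45 = 35.6% → the out-of-state pool
Humanities: the out-of-state pool 109/296 = 36.8%, the regular-round pool 2/8 = 25.0% → the out-of-state pool
Overall: the out-of-state pool 180/437 = 41.2%, the regular-round pool 202/391 = 51.7% → the regular-round pool
(The out-of-state pool wins every department group but the regular-round pool wins overall — the out-of-state pool's applicants skew toward the low-rate Humanities group.)

the regular-round pool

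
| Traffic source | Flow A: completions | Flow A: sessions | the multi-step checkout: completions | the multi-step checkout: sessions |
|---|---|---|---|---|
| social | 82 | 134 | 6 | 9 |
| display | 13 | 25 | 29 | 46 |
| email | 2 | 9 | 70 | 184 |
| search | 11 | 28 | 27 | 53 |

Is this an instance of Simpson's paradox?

Yes

Social: Flow A 82/134 = 61.2%, the multi-step checkout 6/9 = 66.7% → the multi-step checkout
Display: Flow A 13/25 = 52.0%, the multi-step checkout 29/46 = 63.0% → the multi-step checkout
Email: Flow A 2/9 = 22.2%, the multi-step checkout 70/184 = 38.0% → the multi-step checkout
Search: Flow A 11/28 = 39.3%, the multi-step checkout 27/53 = 50.9% → the multi-step checkout
Overall: Flow A 108/196 = 55.1%, the multi-step checkout 132/292 = 45.2% → Flow A
The multi-step checkout wins each traffic group but Flow A wins overall — the comparison reverses. The multi-step checkout's sessions skew toward email, which has a lower base rate.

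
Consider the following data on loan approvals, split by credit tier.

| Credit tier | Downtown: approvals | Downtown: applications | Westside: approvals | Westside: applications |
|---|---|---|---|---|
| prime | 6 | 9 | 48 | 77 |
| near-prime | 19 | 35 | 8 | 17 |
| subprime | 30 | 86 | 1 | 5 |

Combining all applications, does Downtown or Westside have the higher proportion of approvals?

Prime: Downtown 6/9 = 66.7%, Westside 48/77 = 62.3% → Downtown
Near-prime: Downtown 19/35 = 54.3%, Westside 8/17 = 47.1% → Downtown
Subprime: Downtown 30/86 = 34.9%, Westside 1/5 = 20.0% → Downtown
Overall: Downtown 55/130 = 42.3%, Westside 57/99 = 57.6% → Westside
(Downtown wins every credit group but Westside wins overall — Downtown's applications skew toward the low-rate subprime group.)

Westside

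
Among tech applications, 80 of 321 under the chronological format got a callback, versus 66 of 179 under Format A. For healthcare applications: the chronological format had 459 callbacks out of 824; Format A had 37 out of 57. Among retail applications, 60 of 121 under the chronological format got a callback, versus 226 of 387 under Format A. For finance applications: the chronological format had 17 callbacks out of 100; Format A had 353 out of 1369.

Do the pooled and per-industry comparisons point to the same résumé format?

No

Tech: the chronological format 80/321 = 24.9%, Format A 66/179 = 36.9% → Format A
Healthcare: the chronological format 459/824 = 55.7%, Format A 37/57 = 64.9% → Format A
Retail: the chronological format 60/121 = 49.6%, Format A 226/387 = 58.4% → Format A
Finance: the chronological format 17/100 = 17.0%, Format A 353/1369 = 25.8% → Format A
Overall: the chronological format 616/1366 = 45.1%, Format A 682/1992 = 34.2% → the chronological format
Format A wins each industry group but the chronological format wins overall — the comparison reverses. Format A's applications skew toward finance, which has a lower base rate.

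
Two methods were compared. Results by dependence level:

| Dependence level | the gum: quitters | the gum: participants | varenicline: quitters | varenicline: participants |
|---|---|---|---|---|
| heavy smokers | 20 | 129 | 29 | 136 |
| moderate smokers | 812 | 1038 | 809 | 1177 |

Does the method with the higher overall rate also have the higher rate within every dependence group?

Heavy smokers: the gum 20/129 = 15.5%, varenicline 29/136 = 21.3% → varenicline
Moderate smokers: the gum 812/1038 = 78.2%, varenicline 809/1177 = 68.7% → the gum
Overall: the gum 832/1167 = 71.3%, varenicline 838/1313 = 63.8% → the gum
Neither sweeps: the gum wins 1 of 2 groups, varenicline wins 1. The gum wins overall but not every group — no Simpson reversal.

No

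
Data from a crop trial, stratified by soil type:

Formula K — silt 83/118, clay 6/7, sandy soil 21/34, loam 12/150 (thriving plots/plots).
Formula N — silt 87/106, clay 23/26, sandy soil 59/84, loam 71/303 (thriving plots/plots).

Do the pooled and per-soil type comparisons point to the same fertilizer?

Silt: Formula K 83/118 = 70.3%, Formula N 87/106 = 82.1% → Formula N
Clay: Formula K 6/7 = 85.7%, Formula N 23/26 = 88.5% → Formula N
Sandy soil: Formula K 21/34 = 61.8%, Formula N 59/84 = 70.2% → Formula N
Loam: Formula K 12/150 = 8.0%, Formula N 71/303 = 23.4% → Formula N
Overall: Formula K 122/309 = 39.5%, Formula N 240/519 = 46.2% → Formula N
Formula N wins overall and in every soil group — no reversal.

Yes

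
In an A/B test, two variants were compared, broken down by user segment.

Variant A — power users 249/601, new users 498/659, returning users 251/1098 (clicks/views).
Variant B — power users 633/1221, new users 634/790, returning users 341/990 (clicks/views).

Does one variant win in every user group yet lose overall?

No

Power users: Variant A 249/601 = 41.4%, Variant B 633/1221 = 51.8% → Variant B
New users: Variant A 498/659 = 75.6%, Variant B 634/790 = 80.3% → Variant B
Returning users: Variant A 251/1098 = 22.9%, Variant B 341/990 = 34.4% → Variant B
Overall: Variant A 998/2358 = 42.3%, Variant B 1608/3001 = 53.6% → Variant B
Variant B wins overall and in every user group — no reversal.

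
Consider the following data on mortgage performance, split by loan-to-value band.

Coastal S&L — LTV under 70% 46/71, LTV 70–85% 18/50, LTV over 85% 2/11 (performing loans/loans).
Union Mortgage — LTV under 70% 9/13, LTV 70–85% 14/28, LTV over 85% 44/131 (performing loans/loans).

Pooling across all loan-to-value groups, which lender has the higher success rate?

Coastal S&L

LTV under 70%: Coastal S&L 46/71 = 64.8%, Union Mortgage 9/13 = 69.2% → Union Mortgage
LTV 70–85%: Coastal S&L 18/50 = 36.0%, Union Mortgage 14/28 = 50.0% → Union Mortgage
LTV over 85%: Coastal S&L 2/11 = 18.2%, Union Mortgage 44/131 = 33.6% → Union Mortgage
Overall: Coastal S&L 66/132 = 50.0%, Union Mortgage 67/172 = 39.0% → Coastal S&L
(Union Mortgage wins every loan-to-value group but Coastal S&L wins overall — Union Mortgage's loans skew toward the low-rate LTV over 85% group.)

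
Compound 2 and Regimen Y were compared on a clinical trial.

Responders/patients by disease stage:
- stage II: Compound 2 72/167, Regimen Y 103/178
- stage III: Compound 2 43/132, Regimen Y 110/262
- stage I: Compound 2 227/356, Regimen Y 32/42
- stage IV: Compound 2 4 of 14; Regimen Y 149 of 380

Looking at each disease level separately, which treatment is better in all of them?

Regimen Y

Stage II: Compound 2 72/167 = 43.1%, Regimen Y 103/178 = 57.9% → Regimen Y
Stage III: Compound 2 43/132 = 32.6%, Regimen Y 110/262 = 42.0% → Regimen Y
Stage I: Compound 2 227/356 = 63.8%, Regimen Y 32/42 = 76.2% → Regimen Y
Stage IV: Compound 2 4/14 = 28.6%, Regimen Y 149/380 = 39.2% → Regimen Y
Regimen Y has the higher rate in all 4 groups.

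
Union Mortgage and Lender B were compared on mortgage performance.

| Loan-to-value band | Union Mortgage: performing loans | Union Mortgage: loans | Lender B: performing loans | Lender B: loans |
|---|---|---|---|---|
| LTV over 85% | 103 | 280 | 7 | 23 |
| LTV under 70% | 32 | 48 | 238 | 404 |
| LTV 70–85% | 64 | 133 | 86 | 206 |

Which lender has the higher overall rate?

LTV over 85%: Union Mortgage 103/280 = 36.8%, Lender B 7/23 = 30.4% → Union Mortgage
LTV under 70%: Union Mortgage 32/48 = 66.7%, Lender B 238/404 = 58.9% → Union Mortgage
LTV 70–85%: Union Mortgage 64/133 = 48.1%, Lender B 86/206 = 41.7% → Union Mortgage
Overall: Union Mortgage 199/461 = 43.2%, Lender B 331/633 = 52.3% → Lender B
(Union Mortgage wins every loan-to-value group but Lender B wins overall — Union Mortgage's loans skew toward the low-rate LTV over 85% group.)

Lender B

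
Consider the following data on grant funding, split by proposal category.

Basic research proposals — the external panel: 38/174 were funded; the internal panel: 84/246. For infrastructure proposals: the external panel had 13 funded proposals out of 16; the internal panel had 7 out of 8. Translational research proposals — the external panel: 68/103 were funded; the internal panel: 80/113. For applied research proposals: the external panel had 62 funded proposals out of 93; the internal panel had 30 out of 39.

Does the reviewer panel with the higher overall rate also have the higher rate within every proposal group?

Yes

Basic research: the external panel 38/174 = 21.8%, the internal panel 84/246 = 34.1% → the internal panel
Infrastructure: the external panel 13/16 = 81.2%, the internal panel 7/8 = 87.5% → the internal panel
Translational research: the external panel 68/103 = 66.0%, the internal panel 80/113 = 70.8% → the internal panel
Applied research: the external panel 62/93 = 66.7%, the internal panel 30/39 = 76.9% → the internal panel
Overall: the external panel 181/386 = 46.9%, the internal panel 201/406 = 49.5% → the internal panel
The internal panel wins overall and in every proposal group — no reversal.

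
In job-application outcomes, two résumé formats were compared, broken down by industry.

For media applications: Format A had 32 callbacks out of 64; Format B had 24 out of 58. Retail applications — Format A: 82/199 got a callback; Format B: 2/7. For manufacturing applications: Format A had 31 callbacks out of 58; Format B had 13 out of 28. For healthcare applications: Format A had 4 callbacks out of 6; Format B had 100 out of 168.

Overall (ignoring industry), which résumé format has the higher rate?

Media: Format A 32/64 = 50.0%, Format B 24/58 = 41.4% → Format A
Retail: Format A 82/199 = 41.2%, Format B 2/7 = 28.6% → Format A
Manufacturing: Format A 31/58 = 53.4%, Format B 13/28 = 46.4% → Format A
Healthcare: Format A 4/6 = 66.7%, Format B 100/168 = 59.5% → Format A
Overall: Format A 149/327 = 45.6%, Format B 139/261 = 53.3% → Format B
(Format A wins every industry group but Format B wins overall — Format A's applications skew toward the low-rate retail group.)

Format B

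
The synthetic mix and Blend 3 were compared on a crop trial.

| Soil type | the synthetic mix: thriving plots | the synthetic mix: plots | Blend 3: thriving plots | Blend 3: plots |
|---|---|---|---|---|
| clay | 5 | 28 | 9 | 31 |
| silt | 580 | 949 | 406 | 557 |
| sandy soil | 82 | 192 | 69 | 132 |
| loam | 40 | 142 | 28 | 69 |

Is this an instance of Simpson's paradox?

No

Clay: the synthetic mix 5/28 = 17.9%, Blend 3 9/31 = 29.0% → Blend 3
Silt: the synthetic mix 580/949 = 61.1%, Blend 3 406/557 = 72.9% → Blend 3
Sandy soil: the synthetic mix 82/192 = 42.7%, Blend 3 69/132 = 52.3% → Blend 3
Loam: the synthetic mix 40/142 = 28.2%, Blend 3 28/69 = 40.6% → Blend 3
Overall: the synthetic mix 707/1311 = 53.9%, Blend 3 512/789 = 64.9% → Blend 3
Blend 3 wins overall and in every soil group — no reversal.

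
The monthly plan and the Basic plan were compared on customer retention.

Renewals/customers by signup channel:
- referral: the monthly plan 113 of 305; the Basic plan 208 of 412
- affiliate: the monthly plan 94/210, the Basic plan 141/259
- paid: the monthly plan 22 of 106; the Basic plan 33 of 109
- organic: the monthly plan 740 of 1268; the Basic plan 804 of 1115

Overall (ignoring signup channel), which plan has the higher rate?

Referral: the monthly plan 113/305 = 37.0%, the Basic plan 208/412 = 50.5% → the Basic plan
Affiliate: the monthly plan 94/210 = 44.8%, the Basic plan 141/259 = 54.4% → the Basic plan
Paid: the monthly plan 22/106 = 20.8%, the Basic plan 33/109 = 30.3% → the Basic plan
Organic: the monthly plan 740/1268 = 58.4%, the Basic plan 804/1115 = 72.1% → the Basic plan
Overall: the monthly plan 969/1889 = 51.3%, the Basic plan 1186/1895 = 62.6% → the Basic plan

the Basic plan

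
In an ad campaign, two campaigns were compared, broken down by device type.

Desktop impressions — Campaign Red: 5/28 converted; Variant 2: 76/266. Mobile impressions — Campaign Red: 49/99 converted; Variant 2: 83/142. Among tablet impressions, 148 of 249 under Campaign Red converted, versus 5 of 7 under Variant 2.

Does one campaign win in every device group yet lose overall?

Yes

Desktop: Campaign Red 5/28 = 17.9%, Variant 2 76/266 = 28.6% → Variant 2
Mobile: Campaign Red 49/99 = 49.5%, Variant 2 83/142 = 58.5% → Variant 2
Tablet: Campaign Red 148/249 = 59.4%, Variant 2 5/7 = 71.4% → Variant 2
Overall: Campaign Red 202/376 = 53.7%, Variant 2 164/415 = 39.5% → Campaign Red
Variant 2 wins each device group but Campaign Red wins overall — the comparison reverses. Variant 2's impressions skew toward desktop, which has a lower base rate.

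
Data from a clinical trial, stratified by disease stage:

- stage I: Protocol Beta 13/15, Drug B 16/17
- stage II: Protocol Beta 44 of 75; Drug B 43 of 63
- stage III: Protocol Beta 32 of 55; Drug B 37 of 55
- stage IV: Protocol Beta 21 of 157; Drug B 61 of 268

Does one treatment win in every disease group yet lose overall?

Stage I: Protocol Beta 13/15 = 86.7%, Drug B 16/17 = 94.1% → Drug B
Stage II: Protocol Beta 44/75 = 58.7%, Drug B 43/63 = 68.3% → Drug B
Stage III: Protocol Beta 32/55 = 58.2%, Drug B 37/55 = 67.3% → Drug B
Stage IV: Protocol Beta 21/157 = 13.4%, Drug B 61/268 = 22.8% → Drug B
Overall: Protocol Beta 110/302 = 36.4%, Drug B 157/403 = 39.0% → Drug B
Drug B wins overall and in every disease group — no reversal.

No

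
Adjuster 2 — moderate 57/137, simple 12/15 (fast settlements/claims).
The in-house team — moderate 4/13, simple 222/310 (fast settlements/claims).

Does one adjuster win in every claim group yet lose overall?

Moderate: Adjuster 2 57/137 = 41.6%, the in-house team 4/13 = 30.8% → Adjuster 2
Simple: Adjuster 2 12/15 = 80.0%, the in-house team 222/310 = 71.6% → Adjuster 2
Overall: Adjuster 2 69/152 = 45.4%, the in-house team 226/323 = 70.0% → the in-house team
Adjuster 2 wins each claim group but the in-house team wins overall — the comparison reverses. Adjuster 2's claims skew toward moderate, which has a lower base rate.

Yes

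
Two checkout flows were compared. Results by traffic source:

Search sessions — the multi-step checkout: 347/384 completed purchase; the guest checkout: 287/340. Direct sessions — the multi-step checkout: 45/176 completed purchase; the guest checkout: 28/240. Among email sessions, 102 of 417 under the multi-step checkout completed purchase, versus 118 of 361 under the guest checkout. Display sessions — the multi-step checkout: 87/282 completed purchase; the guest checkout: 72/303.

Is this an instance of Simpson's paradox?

No

Search: the multi-step checkout 347/384 = 90.4%, the guest checkout 287/340 = 84.4% → the multi-step checkout
Direct: the multi-step checkout 45/176 = 25.6%, the guest checkout 28/240 = 11.7% → the multi-step checkout
Email: the multi-step checkout 102/417 = 24.5%, the guest checkout 118/361 = 32.7% → the guest checkout
Display: the multi-step checkout 87/282 = 30.9%, the guest checkout 72/303 = 23.8% → the multi-step checkout
Overall: the multi-step checkout 581/1259 = 46.1%, the guest checkout 505/1244 = 40.6% → the multi-step checkout
Neither sweeps: the multi-step checkout wins 3 of 4 groups, the guest checkout wins 1. The multi-step checkout wins overall but not every group — no Simpson reversal.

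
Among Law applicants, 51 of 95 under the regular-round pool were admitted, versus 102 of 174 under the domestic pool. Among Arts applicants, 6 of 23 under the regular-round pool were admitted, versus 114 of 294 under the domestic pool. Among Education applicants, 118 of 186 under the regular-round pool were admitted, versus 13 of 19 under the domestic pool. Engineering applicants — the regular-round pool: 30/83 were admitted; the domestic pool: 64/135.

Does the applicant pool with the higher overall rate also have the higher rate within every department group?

Law: the regular-round pool 51/95 = 53.7%, the domestic pool 102/174 = 58.6% → the domestic pool
Arts: the regular-round pool 6/23 = 26.1%, the domestic pool 114/294 = 38.8% → the domestic pool
Education: the regular-round pool 118/186 = 63.4%, the domestic pool 13/19 = 68.4% → the domestic pool
Engineering: the regular-round pool 30/83 = 36.1%, the domestic pool 64/135 = 47.4% → the domestic pool
Overall: the regular-round pool 205/387 = 53.0%, the domestic pool 293/622 = 47.1% → the regular-round pool
The domestic pool wins each department group but the regular-round pool wins overall — the comparison reverses. The domestic pool's applicants skew toward Arts, which has a lower base rate.

No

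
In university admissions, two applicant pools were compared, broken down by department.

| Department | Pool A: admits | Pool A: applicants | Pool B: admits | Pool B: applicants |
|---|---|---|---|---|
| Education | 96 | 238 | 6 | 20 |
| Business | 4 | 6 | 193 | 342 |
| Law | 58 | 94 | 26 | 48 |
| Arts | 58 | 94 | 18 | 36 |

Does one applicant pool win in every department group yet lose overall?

Education: Pool A 96/238 = 40.3%, Pool B 6/20 = 30.0% → Pool A
Business: Pool A 4/6 = 66.7%, Pool B 193/342 = 56.4% → Pool A
Law: Pool A 58/94 = 61.7%, Pool B 26/48 = 54.2% → Pool A
Arts: Pool A 58/94 = 61.7%, Pool B 18/36 = 50.0% → Pool A
Overall: Pool A 216/432 = 50.0%, Pool B 243/446 = 54.5% → Pool B
Pool A wins each department group but Pool B wins overall — the comparison reverses. Pool A's applicants skew toward Education, which has a lower base rate.

Yes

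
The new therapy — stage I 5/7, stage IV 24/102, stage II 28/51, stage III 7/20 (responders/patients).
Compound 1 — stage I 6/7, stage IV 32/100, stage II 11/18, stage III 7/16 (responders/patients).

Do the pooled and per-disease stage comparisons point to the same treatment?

Yes

Stage I: the new therapy 5/7 = 71.4%, Compound 1 6/7 = 85.7% → Compound 1
Stage IV: the new therapy 24/102 = 23.5%, Compound 1 32/100 = 32.0% → Compound 1
Stage II: the new therapy 28/51 = 54.9%, Compound 1 11/18 = 61.1% → Compound 1
Stage III: the new therapy 7/20 = 35.0%, Compound 1 7/16 = 43.8% → Compound 1
Overall: the new therapy 64/180 = 35.6%, Compound 1 56/141 = 39.7% → Compound 1
Compound 1 wins overall and in every disease group — no reversal.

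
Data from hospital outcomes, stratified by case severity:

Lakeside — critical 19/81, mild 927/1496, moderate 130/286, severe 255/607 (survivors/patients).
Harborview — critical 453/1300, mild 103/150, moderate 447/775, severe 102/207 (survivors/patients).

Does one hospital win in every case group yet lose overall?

Yes

Critical: Lakeside 19/81 = 23.5%, Harborview 453/1300 = 34.8% → Harborview
Mild: Lakeside 927/1496 = 62.0%, Harborview 103/150 = 68.7% → Harborview
Moderate: Lakeside 130/286 = 45.5%, Harborview 447/775 = 57.7% → Harborview
Severe: Lakeside 255/607 = 42.0%, Harborview 102/207 = 49.3% → Harborview
Overall: Lakeside 1331/2470 = 53.9%, Harborview 1105/2432 = 45.4% → Lakeside
Harborview wins each case group but Lakeside wins overall — the comparison reverses. Harborview's patients skew toward critical, which has a lower base rate.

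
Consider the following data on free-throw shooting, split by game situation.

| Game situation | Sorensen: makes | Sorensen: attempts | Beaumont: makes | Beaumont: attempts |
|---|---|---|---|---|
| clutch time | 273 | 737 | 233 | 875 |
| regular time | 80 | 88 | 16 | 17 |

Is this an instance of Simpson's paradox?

No

Clutch time: Sorensen 273/737 = 37.0%, Beaumont 233/875 = 26.6% → Sorensen
Regular time: Sorensen 80/88 = 90.9%, Beaumont 16/17 = 94.1% → Beaumont
Overall: Sorensen 353/825 = 42.8%, Beaumont 249/892 = 27.9% → Sorensen
Neither sweeps: Sorensen wins 1 of 2 groups, Beaumont wins 1. Sorensen wins overall but not every group — no Simpson reversal.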